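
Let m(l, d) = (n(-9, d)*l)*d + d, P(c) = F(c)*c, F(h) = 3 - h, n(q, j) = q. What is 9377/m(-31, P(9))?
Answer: -9377/15120 ≈ -0.62017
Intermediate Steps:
P(c) = c*(3 - c) (P(c) = (3 - c)*c = c*(3 - c))
m(l, d) = d - 9*d*l (m(l, d) = (-9*l)*d + d = -9*d*l + d = d - 9*d*l)
9377/m(-31, P(9)) = 9377/(((9*(3 - 1*9))*(1 - 9*(-31)))) = 9377/(((9*(3 - 9))*(1 + 279))) = 9377/(((9*(-6))*280)) = 9377/((-54*280)) = 9377/(-15120) = 9377*(-1/15120) = -9377/15120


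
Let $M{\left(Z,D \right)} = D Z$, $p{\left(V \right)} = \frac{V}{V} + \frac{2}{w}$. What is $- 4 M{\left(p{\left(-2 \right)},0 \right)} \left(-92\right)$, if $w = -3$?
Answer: $0$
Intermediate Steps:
$p{\left(V \right)} = \frac{1}{3}$ ($p{\left(V \right)} = \frac{V}{V} + \frac{2}{-3} = 1 + 2 \left(- \frac{1}{3}\right) = 1 - \frac{2}{3} = \frac{1}{3}$)
$- 4 M{\left(p{\left(-2 \right)},0 \right)} \left(-92\right) = - 4 \cdot 0 \cdot \frac{1}{3} \left(-92\right) = \left(-4\right) 0 \left(-92\right) = 0 \left(-92\right) = 0$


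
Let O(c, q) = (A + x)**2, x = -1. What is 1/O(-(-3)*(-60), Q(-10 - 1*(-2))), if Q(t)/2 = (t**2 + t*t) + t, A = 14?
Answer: 1/169 ≈ 0.0059172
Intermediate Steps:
Q(t) = 2*t + 4*t**2 (Q(t) = 2*((t**2 + t*t) + t) = 2*((t**2 + t**2) + t) = 2*(2*t**2 + t) = 2*(t + 2*t**2) = 2*t + 4*t**2)
O(c, q) = 169 (O(c, q) = (14 - 1)**2 = 13**2 = 169)
1/O(-(-3)*(-60), Q(-10 - 1*(-2))) = 1/169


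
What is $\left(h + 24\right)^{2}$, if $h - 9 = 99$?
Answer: $17424$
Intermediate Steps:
$h = 108$ ($h = 9 + 99 = 108$)
$\left(h + 24\right)^{2} = \left(108 + 24\right)^{2} = 132^{2} = 17424$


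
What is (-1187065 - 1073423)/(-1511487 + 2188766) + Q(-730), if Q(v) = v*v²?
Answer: -263473047003488/677279 ≈ -3.8902e+8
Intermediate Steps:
Q(v) = v³
(-1187065 - 1073423)/(-1511487 + 2188766) + Q(-730) = (-1187065 - 1073423)/(-1511487 + 2188766) + (-730)³ = -2260488/677279 - 389017000 = -263473047003488/677279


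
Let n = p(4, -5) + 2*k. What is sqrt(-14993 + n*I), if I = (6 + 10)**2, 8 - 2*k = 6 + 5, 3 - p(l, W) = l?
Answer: I*sqrt(16017) ≈ 126.56*I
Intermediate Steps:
p(l, W) = 3 - l
k = -3/2 (k = 4 - (6 + 5)/2 = 4 - 1/2*11 = 4 - 11/2 = -3/2 ≈ -1.5000)
I = 256 (I = 16**2 = 256)
n = -4 (n = (3 - 1*4) + 2*(-3/2) = (3 - 4) - 3 = -1 - 3 = -4)
sqrt(-14993 + n*I) = sqrt(-14993 - 4*256) = sqrt(-14993 - 1024) = sqrt(-16017) = I*sqrt(16017)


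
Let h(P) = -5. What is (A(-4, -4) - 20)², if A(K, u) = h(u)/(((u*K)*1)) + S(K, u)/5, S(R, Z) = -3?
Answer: 2798929/6400 ≈ 437.33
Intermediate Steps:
A(K, u) = -⅗ - 5/(K*u) (A(K, u) = -5*1/(K*u) - 3/5 = -5*1/(K*u) - 3*⅕ = -5*1/(K*u) - ⅗ = -5/(K*u) - ⅗ = -⅗ - 5/(K*u))
(A(-4, -4) - 20)² = ((-⅗ - 5/(-4*(-4))) - 20)² = ((-⅗ - 5*(-¼)*(-¼)) - 20)² = ((-⅗ - 5/16) - 20)² = (-73/80 - 20)² = (-1673/80)² = 2798929/6400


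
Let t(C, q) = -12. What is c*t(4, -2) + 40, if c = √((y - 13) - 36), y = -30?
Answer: 40 - 12*I*√79 ≈ 40.0 - 106.66*I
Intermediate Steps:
c = I*√79 (c = √((-30 - 13) - 36) = √(-43 - 36) = √(-79) = I*√79 ≈ 8.8882*I)
c*t(4, -2) + 40 = (I*√79)*(-12) + 40 = -12*I*√79 + 40 = 40 - 12*I*√79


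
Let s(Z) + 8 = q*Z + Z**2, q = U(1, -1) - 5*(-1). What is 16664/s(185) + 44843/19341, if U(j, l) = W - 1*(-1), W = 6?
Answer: 1956242815/704728017 ≈ 2.7759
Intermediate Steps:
U(j, l) = 7 (U(j, l) = 6 - 1*(-1) = 6 + 1 = 7)
q = 12 (q = 7 - 5*(-1) = 7 + 5 = 12)
s(Z) = -8 + Z**2 + 12*Z (s(Z) = -8 + (12*Z + Z**2) = -8 + (Z**2 + 12*Z) = -8 + Z**2 + 12*Z)
16664/s(185) + 44843/19341 = 16664/(-8 + 185**2 + 12*185) + 44843/19341 = 16664/(-8 + 34225 + 2220) + 44843*(1/19341) = 16664/36437 + 44843/19341 = 1956242815/704728017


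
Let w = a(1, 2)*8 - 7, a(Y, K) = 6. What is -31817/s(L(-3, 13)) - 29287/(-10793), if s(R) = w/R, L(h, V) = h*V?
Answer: 13393835126/442513 ≈ 30268.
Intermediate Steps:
L(h, V) = V*h
w = 41 (w = 6*8 - 7 = 48 - 7 = 41)
s(R) = 41/R
-31817/s(L(-3, 13)) - 29287/(-10793) = -31817/(41/((13*(-3)))) - 29287/(-10793) = -31817/(41/(-39)) - 29287*(-1/10793) = -31817/(41*(-1/39)) + 29287/10793 = -31817/(-41/39) + 29287/10793 = -31817*(-39/41) + 29287/10793 = 1240863/41 + 29287/10793 = 13393835126/442513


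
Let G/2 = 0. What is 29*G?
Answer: 0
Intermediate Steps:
G = 0 (G = 2*0 = 0)
29*G = 29*0 = 0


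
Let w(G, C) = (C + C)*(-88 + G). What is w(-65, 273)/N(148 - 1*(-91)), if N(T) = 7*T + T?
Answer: -41769/956 ≈ -43.691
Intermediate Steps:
w(G, C) = 2*C*(-88 + G) (w(G, C) = (2*C)*(-88 + G) = 2*C*(-88 + G))
N(T) = 8*T
w(-65, 273)/N(148 - 1*(-91)) = (2*273*(-88 - 65))/((8*(148 - 1*(-91)))) = (2*273*(-153))/((8*(148 + 91))) = -83538/(8*239) = -83538/1912 = -83538*1/1912 = -41769/956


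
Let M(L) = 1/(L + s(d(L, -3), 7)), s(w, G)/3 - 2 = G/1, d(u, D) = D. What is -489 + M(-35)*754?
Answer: -2333/4 ≈ -583.25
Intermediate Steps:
s(w, G) = 6 + 3*G (s(w, G) = 6 + 3*(G/1) = 6 + 3*(G*1) = 6 + 3*G)
M(L) = 1/(27 + L) (M(L) = 1/(L + (6 + 3*7)) = 1/(L + (6 + 21)) = 1/(L + 27) = 1/(27 + L))
-489 + M(-35)*754 = -489 + 754/(27 - 35) = -489 + 754/(-8) = -489 - 1/8*754 = -489 - 377/4 = -2333/4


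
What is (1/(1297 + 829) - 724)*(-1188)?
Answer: 914298462/1063 ≈ 8.6011e+5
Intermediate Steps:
(1/(1297 + 829) - 724)*(-1188) = (1/2126 - 724)*(-1188) = -1539223/2126*(-1188) = 914298462/1063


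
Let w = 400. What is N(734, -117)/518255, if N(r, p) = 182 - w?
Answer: -218/518255 ≈ -0.00042064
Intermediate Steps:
N(r, p) = -218 (N(r, p) = 182 - 1*400 = 182 - 400 = -218)
N(734, -117)/518255 = -218/518255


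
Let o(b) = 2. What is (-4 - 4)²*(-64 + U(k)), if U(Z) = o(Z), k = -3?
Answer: -3968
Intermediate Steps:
U(Z) = 2
(-4 - 4)²*(-64 + U(k)) = (-4 - 4)²*(-64 + 2) = (-8)²*(-62) = 64*(-62) = -3968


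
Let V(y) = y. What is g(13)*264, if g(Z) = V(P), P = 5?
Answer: 1320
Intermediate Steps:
g(Z) = 5
g(13)*264 = 5*264 = 1320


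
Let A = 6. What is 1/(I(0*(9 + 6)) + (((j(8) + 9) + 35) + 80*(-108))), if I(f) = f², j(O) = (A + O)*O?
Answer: -1/8484 ≈ -0.00011787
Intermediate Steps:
j(O) = O*(6 + O) (j(O) = (6 + O)*O = O*(6 + O))
1/(I(0*(9 + 6)) + (((j(8) + 9) + 35) + 80*(-108))) = 1/((0*(9 + 6))² + (((8*(6 + 8) + 9) + 35) + 80*(-108))) = 1/((0*15)² + (((8*14 + 9) + 35) - 8640)) = 1/(0² + (((112 + 9) + 35) - 8640)) = 1/(0 + ((121 + 35) - 8640)) = 1/(0 + (156 - 8640)) = 1/(0 - 8484) = 1/(-8484) = -1/8484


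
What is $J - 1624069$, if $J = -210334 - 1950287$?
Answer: $-3784690$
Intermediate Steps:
$J = -2160621$
$J - 1624069 = -2160621 - 1624069 = -3784690$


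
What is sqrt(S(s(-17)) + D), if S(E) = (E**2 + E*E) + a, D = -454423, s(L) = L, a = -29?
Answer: I*sqrt(453874) ≈ 673.7*I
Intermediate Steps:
S(E) = -29 + 2*E**2 (S(E) = (E**2 + E*E) - 29 = (E**2 + E**2) - 29 = 2*E**2 - 29 = -29 + 2*E**2)
sqrt(S(s(-17)) + D) = sqrt((-29 + 2*(-17)**2) - 454423) = sqrt((-29 + 2*289) - 454423) = sqrt((-29 + 578) - 454423) = sqrt(549 - 454423) = sqrt(-453874) = I*sqrt(453874)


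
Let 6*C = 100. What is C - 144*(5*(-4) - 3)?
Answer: 9986/3 ≈ 3328.7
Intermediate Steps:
C = 50/3 (C = (⅙)*100 = 50/3 ≈ 16.667)
C - 144*(5*(-4) - 3) = 50/3 - 144*(5*(-4) - 3) = 50/3 - 144*(-20 - 3) = 50/3 - 144*(-23) = 50/3 + 3312 = 9986/3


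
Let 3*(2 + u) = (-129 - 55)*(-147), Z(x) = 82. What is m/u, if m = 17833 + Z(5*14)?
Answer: 17915/9014 ≈ 1.9875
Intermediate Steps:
m = 17915 (m = 17833 + 82 = 17915)
u = 9014 (u = -2 + ((-129 - 55)*(-147))/3 = -2 + (-184*(-147))/3 = -2 + (⅓)*27048 = -2 + 9016 = 9014)
m/u = 17915/9014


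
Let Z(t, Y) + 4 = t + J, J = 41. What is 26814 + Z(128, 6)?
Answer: 26979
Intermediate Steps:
Z(t, Y) = 37 + t (Z(t, Y) = -4 + (t + 41) = -4 + (41 + t) = 37 + t)
26814 + Z(128, 6) = 26814 + (37 + 128) = 26814 + 165 = 26979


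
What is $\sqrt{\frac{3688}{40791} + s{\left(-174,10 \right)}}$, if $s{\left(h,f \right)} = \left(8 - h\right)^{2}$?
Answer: $\frac{2 \sqrt{13778840553663}}{40791} \approx 182.0$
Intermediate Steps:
$\sqrt{\frac{3688}{40791} + s{\left(-174,10 \right)}} = \sqrt{\frac{3688}{40791} + \left(-8 - 174\right)^{2}} = \sqrt{3688 \cdot \frac{1}{40791} + \left(-182\right)^{2}} = \sqrt{\frac{3688}{40791} + 33124} = \sqrt{\frac{1351164772}{40791}} = \frac{2 \sqrt{13778840553663}}{40791}$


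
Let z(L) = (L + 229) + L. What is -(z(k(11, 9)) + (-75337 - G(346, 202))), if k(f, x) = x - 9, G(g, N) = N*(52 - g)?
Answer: 15720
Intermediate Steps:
k(f, x) = -9 + x
z(L) = 229 + 2*L (z(L) = (229 + L) + L = 229 + 2*L)
-(z(k(11, 9)) + (-75337 - G(346, 202))) = -((229 + 2*(-9 + 9)) + (-75337 - 202*(52 - 1*346))) = -((229 + 2*0) + (-75337 - 202*(52 - 346))) = -((229 + 0) + (-75337 - 202*(-294))) = -(229 + (-75337 - 1*(-59388))) = -(229 + (-75337 + 59388)) = -(229 - 15949) = -1*(-15720) = 15720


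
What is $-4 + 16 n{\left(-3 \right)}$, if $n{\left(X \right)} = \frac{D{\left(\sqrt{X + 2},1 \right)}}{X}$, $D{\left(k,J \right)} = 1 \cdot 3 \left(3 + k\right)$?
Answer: $-52 - 16 i \approx -52.0 - 16.0 i$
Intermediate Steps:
$D{\left(k,J \right)} = 9 + 3 k$ ($D{\left(k,J \right)} = 3 \left(3 + k\right) = 9 + 3 k$)
$n{\left(X \right)} = \frac{9 + 3 \sqrt{2 + X}}{X}$ ($n{\left(X \right)} = \frac{9 + 3 \sqrt{X + 2}}{X} = \frac{9 + 3 \sqrt{2 + X}}{X}$)
$-4 + 16 n{\left(-3 \right)} = -4 + 16 \frac{3 \left(3 + \sqrt{2 - 3}\right)}{-3} = -4 + 16 \cdot 3 \left(- \frac{1}{3}\right) \left(3 + \sqrt{-1}\right) = -4 + 16 \cdot 3 \left(- \frac{1}{3}\right) \left(3 + i\right) = -4 + 16 \left(-3 - i\right) = -4 - \left(48 + 16 i\right) = -52 - 16 i$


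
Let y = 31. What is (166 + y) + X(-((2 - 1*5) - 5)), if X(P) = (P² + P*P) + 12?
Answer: 337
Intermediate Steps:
X(P) = 12 + 2*P² (X(P) = (P² + P²) + 12 = 2*P² + 12 = 12 + 2*P²)
(166 + y) + X(-((2 - 1*5) - 5)) = (166 + 31) + (12 + 2*(-((2 - 1*5) - 5))²) = 197 + (12 + 2*(-((2 - 5) - 5))²) = 197 + (12 + 2*(-(-3 - 5))²) = 197 + (12 + 2*(-1*(-8))²) = 197 + (12 + 2*8²) = 197 + (12 + 2*64) = 197 + (12 + 128) = 197 + 140 = 337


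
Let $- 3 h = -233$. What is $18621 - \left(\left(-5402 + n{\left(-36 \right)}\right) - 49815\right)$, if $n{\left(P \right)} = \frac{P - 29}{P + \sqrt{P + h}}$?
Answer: $\frac{277845374}{3763} - \frac{325 \sqrt{15}}{3763} \approx 73836.0$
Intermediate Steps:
$h = \frac{233}{3}$ ($h = \left(- \frac{1}{3}\right) \left(-233\right) = \frac{233}{3} \approx 77.667$)
$n{\left(P \right)} = \frac{-29 + P}{P + \sqrt{\frac{233}{3} + P}}$ ($n{\left(P \right)} = \frac{P - 29}{P + \sqrt{P + \frac{233}{3}}} = \frac{-29 + P}{P + \sqrt{\frac{233}{3} + P}}$)
$18621 - \left(\left(-5402 + n{\left(-36 \right)}\right) - 49815\right) = 18621 - \left(\left(-5402 + \frac{-29 - 36}{-36 + \sqrt{\frac{233}{3} - 36}}\right) - 49815\right) = 18621 - \left(\left(-5402 + \frac{1}{-36 + \sqrt{\frac{125}{3}}} \left(-65\right)\right) - 49815\right) = 18621 - \left(\left(-5402 + \frac{1}{-36 + \frac{5 \sqrt{15}}{3}} \left(-65\right)\right) - 49815\right) = 18621 - \left(\left(-5402 - \frac{65}{-36 + \frac{5 \sqrt{15}}{3}}\right) - 49815\right) = 18621 - \left(-55217 - \frac{65}{-36 + \frac{5 \sqrt{15}}{3}}\right) = 18621 + \left(55217 + \frac{65}{-36 + \frac{5 \sqrt{15}}{3}}\right) = 73838 + \frac{65}{-36 + \frac{5 \sqrt{15}}{3}}$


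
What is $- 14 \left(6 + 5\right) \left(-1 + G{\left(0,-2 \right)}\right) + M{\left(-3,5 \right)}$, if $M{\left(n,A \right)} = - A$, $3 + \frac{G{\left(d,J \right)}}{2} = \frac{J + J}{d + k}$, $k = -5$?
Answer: $\frac{4133}{5} \approx 826.6$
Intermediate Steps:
$G{\left(d,J \right)} = -6 + \frac{4 J}{-5 + d}$ ($G{\left(d,J \right)} = -6 + 2 \frac{J + J}{d - 5} = -6 + 2 \frac{2 J}{-5 + d} = -6 + \frac{4 J}{-5 + d}$)
$- 14 \left(6 + 5\right) \left(-1 + G{\left(0,-2 \right)}\right) + M{\left(-3,5 \right)} = - 14 \left(6 + 5\right) \left(-1 + \frac{2 \left(15 - 0 + 2 \left(-2\right)\right)}{-5 + 0}\right) - 5 = - 14 \cdot 11 \left(-1 + \frac{2 \left(15 + 0 - 4\right)}{-5}\right) - 5 = - 14 \cdot 11 \left(-1 + 2 \left(- \frac{1}{5}\right) 11\right) - 5 = - 14 \cdot 11 \left(-1 - \frac{22}{5}\right) - 5 = - 14 \cdot 11 \left(- \frac{27}{5}\right) - 5 = \left(-14\right) \left(- \frac{297}{5}\right) - 5 = \frac{4158}{5} - 5 = \frac{4133}{5}$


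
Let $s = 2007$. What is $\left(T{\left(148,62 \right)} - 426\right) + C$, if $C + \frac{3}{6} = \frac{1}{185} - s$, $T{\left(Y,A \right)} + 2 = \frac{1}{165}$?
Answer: $- \frac{5947463}{2442} \approx -2435.5$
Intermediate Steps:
$T{\left(Y,A \right)} = - \frac{329}{165}$ ($T{\left(Y,A \right)} = -2 + \frac{1}{165} = - \frac{329}{165}$)
$C = - \frac{742773}{370}$ ($C = - \frac{1}{2} + \left(\frac{1}{185} - 2007\right) = - \frac{1}{2} - \frac{371294}{185} = - \frac{742773}{370} \approx -2007.5$)
$\left(T{\left(148,62 \right)} - 426\right) + C = \left(- \frac{329}{165} - 426\right) - \frac{742773}{370} = - \frac{70619}{165} - \frac{742773}{370} = - \frac{5947463}{2442}$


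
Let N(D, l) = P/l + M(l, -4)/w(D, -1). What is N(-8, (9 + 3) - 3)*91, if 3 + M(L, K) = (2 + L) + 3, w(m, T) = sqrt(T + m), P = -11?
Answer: -1001/9 - 1001*I/3 ≈ -111.22 - 333.67*I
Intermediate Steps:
M(L, K) = 2 + L (M(L, K) = -3 + ((2 + L) + 3) = -3 + (5 + L) = 2 + L)
N(D, l) = -11/l + (2 + l)/sqrt(-1 + D) (N(D, l) = -11/l + (2 + l)/(sqrt(-1 + D)) = -11/l + (2 + l)/sqrt(-1 + D))
N(-8, (9 + 3) - 3)*91 = (-11/((9 + 3) - 3) + 2/sqrt(-1 - 8) + ((9 + 3) - 3)/sqrt(-1 - 8))*91 = (-11/(12 - 3) + 2/sqrt(-9) + (12 - 3)/sqrt(-9))*91 = (-11/9 + 2*(-I/3) + 9*(-I/3))*91 = (-11*1/9 - 2*I/3 - 3*I)*91 = (-11/9 - 2*I/3 - 3*I)*91 = (-11/9 - 11*I/3)*91 = -1001/9 - 1001*I/3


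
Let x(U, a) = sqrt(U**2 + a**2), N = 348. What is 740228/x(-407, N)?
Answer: 740228*sqrt(286753)/286753 ≈ 1382.3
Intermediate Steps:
740228/x(-407, N) = 740228/(sqrt((-407)**2 + 348**2)) = 740228/(sqrt(165649 + 121104)) = 740228/(sqrt(286753)) = 740228*(sqrt(286753)/286753) = 740228*sqrt(286753)/286753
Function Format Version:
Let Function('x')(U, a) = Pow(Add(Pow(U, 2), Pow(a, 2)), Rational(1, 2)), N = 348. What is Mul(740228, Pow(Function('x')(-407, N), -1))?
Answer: Mul(Rational(740228, 286753), Pow(286753, Rational(1, 2))) ≈ 1382.3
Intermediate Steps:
Mul(740228, Pow(Function('x')(-407, N), -1)) = Mul(740228, Pow(Pow(Add(Pow(-407, 2), Pow(348, 2)), Rational(1, 2)), -1)) = Mul(740228, Pow(Pow(Add(165649, 121104), Rational(1, 2)), -1)) = Mul(740228, Pow(Pow(286753, Rational(1, 2)), -1)) = Mul(740228, Mul(Rational(1, 286753), Pow(286753, Rational(1, 2)))) = Mul(Rational(740228, 286753), Pow(286753, Rational(1, 2)))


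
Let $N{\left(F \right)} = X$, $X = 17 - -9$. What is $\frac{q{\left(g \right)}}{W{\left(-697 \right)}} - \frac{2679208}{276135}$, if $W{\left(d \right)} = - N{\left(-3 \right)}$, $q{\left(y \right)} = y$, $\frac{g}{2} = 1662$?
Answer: $- \frac{493766074}{3589755} \approx -137.55$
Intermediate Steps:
$g = 3324$ ($g = 2 \cdot 1662 = 3324$)
$X = 26$ ($X = 17 + 9 = 26$)
$N{\left(F \right)} = 26$
$W{\left(d \right)} = -26$ ($W{\left(d \right)} = \left(-1\right) 26 = -26$)
$\frac{q{\left(g \right)}}{W{\left(-697 \right)}} - \frac{2679208}{276135} = \frac{3324}{-26} - \frac{2679208}{276135} = 3324 \left(- \frac{1}{26}\right) - \frac{2679208}{276135} = - \frac{1662}{13} - \frac{2679208}{276135} = - \frac{493766074}{3589755}$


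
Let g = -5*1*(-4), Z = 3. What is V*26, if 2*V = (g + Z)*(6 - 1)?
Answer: 1495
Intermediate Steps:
g = 20 (g = -5*(-4) = 20)
V = 115/2 (V = ((20 + 3)*(6 - 1))/2 = (23*5)/2 = (1/2)*115 = 115/2 ≈ 57.500)
V*26 = (115/2)*26 = 1495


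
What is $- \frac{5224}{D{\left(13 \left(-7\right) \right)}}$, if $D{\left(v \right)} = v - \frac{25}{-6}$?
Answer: $\frac{31344}{521} \approx 60.161$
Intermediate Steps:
$D{\left(v \right)} = \frac{25}{6} + v$ ($D{\left(v \right)} = v - 25 \left(- \frac{1}{6}\right) = v - - \frac{25}{6} = v + \frac{25}{6} = \frac{25}{6} + v$)
$- \frac{5224}{D{\left(13 \left(-7\right) \right)}} = - \frac{5224}{\frac{25}{6} + 13 \left(-7\right)} = - \frac{5224}{\frac{25}{6} - 91} = - \frac{5224}{- \frac{521}{6}} = \left(-5224\right) \left(- \frac{6}{521}\right) = \frac{31344}{521}$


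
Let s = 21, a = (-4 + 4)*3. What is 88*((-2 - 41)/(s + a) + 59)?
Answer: 105248/21 ≈ 5011.8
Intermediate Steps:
a = 0 (a = 0*3 = 0)
88*((-2 - 41)/(s + a) + 59) = 88*((-2 - 41)/(21 + 0) + 59) = 88*(-43/21 + 59) = 88*(1196/21) = 105248/21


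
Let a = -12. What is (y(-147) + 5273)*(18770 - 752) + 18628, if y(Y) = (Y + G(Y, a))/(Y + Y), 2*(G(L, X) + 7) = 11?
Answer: 1330513001/14 ≈ 9.5037e+7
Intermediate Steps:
G(L, X) = -3/2 (G(L, X) = -7 + (½)*11 = -7 + 11/2 = -3/2)
y(Y) = (-3/2 + Y)/(2*Y) (y(Y) = (Y - 3/2)/(Y + Y) = (-3/2 + Y)/((2*Y)) = (-3/2 + Y)*(1/(2*Y)) = (-3/2 + Y)/(2*Y))
(y(-147) + 5273)*(18770 - 752) + 18628 = ((¼)*(-3 + 2*(-147))/(-147) + 5273)*(18770 - 752) + 18628 = ((¼)*(-1/147)*(-3 - 294) + 5273)*18018 + 18628 = ((¼)*(-1/147)*(-297) + 5273)*18018 + 18628 = (99/196 + 5273)*18018 + 18628 = (1033607/196)*18018 + 18628 = 1330252209/14 + 18628 = 1330513001/14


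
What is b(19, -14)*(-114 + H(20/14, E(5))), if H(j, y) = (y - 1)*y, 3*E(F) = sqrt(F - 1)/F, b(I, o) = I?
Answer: -487844/225 ≈ -2168.2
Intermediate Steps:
E(F) = sqrt(-1 + F)/(3*F) (E(F) = (sqrt(F - 1)/F)/3 = (sqrt(-1 + F)/F)/3 = sqrt(-1 + F)/(3*F))
H(j, y) = y*(-1 + y) (H(j, y) = (-1 + y)*y = y*(-1 + y))
b(19, -14)*(-114 + H(20/14, E(5))) = 19*(-114 + ((1/3)*sqrt(-1 + 5)/5)*(-1 + (1/3)*sqrt(-1 + 5)/5)) = 19*(-114 + ((1/3)*(1/5)*sqrt(4))*(-1 + (1/3)*(1/5)*sqrt(4))) = 19*(-114 + ((1/3)*(1/5)*2)*(-1 + (1/3)*(1/5)*2)) = 19*(-114 + 2*(-1 + 2/15)/15) = 19*(-114 + (2/15)*(-13/15)) = 19*(-114 - 26/225) = 19*(-25676/225) = -487844/225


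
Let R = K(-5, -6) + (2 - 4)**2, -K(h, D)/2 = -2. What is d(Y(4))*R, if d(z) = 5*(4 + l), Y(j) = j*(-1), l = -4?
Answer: 0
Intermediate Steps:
Y(j) = -j
d(z) = 0 (d(z) = 5*(4 - 4) = 5*0 = 0)
K(h, D) = 4 (K(h, D) = -2*(-2) = 4)
R = 8 (R = 4 + (2 - 4)**2 = 4 + (-2)**2 = 4 + 4 = 8)
d(Y(4))*R = 0*8 = 0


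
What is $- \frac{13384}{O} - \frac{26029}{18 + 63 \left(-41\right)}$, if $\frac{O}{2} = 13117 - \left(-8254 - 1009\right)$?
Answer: $\frac{9422734}{956745} \approx 9.8487$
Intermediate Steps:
$O = 44760$ ($O = 2 \left(13117 - \left(-8254 - 1009\right)\right) = 2 \left(13117 - -9263\right) = 2 \left(13117 + 9263\right) = 2 \cdot 22380 = 44760$)
$- \frac{13384}{O} - \frac{26029}{18 + 63 \left(-41\right)} = - \frac{13384}{44760} - \frac{26029}{18 + 63 \left(-41\right)} = \left(-13384\right) \frac{1}{44760} - \frac{26029}{18 - 2583} = - \frac{1673}{5595} - \frac{26029}{-2565} = - \frac{1673}{5595} - - \frac{26029}{2565} = - \frac{1673}{5595} + \frac{26029}{2565} = \frac{9422734}{956745}$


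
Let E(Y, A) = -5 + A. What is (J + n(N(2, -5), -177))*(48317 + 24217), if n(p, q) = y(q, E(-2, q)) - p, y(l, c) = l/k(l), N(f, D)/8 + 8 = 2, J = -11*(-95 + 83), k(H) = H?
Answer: 13128654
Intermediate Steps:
J = 132 (J = -11*(-12) = 132)
N(f, D) = -48 (N(f, D) = -64 + 8*2 = -64 + 16 = -48)
y(l, c) = 1 (y(l, c) = l/l = 1)
n(p, q) = 1 - p
(J + n(N(2, -5), -177))*(48317 + 24217) = (132 + (1 - 1*(-48)))*(48317 + 24217) = (132 + (1 + 48))*72534 = (132 + 49)*72534 = 181*72534 = 13128654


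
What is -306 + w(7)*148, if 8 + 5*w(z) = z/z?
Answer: -2566/5 ≈ -513.20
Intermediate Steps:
w(z) = -7/5 (w(z) = -8/5 + (z/z)/5 = -8/5 + (⅕)*1 = -8/5 + ⅕ = -7/5)
-306 + w(7)*148 = -306 - 7/5*148 = -306 - 1036/5 = -2566/5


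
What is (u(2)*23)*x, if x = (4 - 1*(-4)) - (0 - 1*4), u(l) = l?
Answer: 552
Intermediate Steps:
x = 12 (x = (4 + 4) - (0 - 4) = 8 - 1*(-4) = 8 + 4 = 12)
(u(2)*23)*x = (2*23)*12 = 46*12 = 552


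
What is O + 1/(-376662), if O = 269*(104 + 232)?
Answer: 34044218207/376662 ≈ 90384.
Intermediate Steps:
O = 90384 (O = 269*336 = 90384)
O + 1/(-376662) = 90384 + 1/(-376662) = 90384 - 1/376662 = 34044218207/376662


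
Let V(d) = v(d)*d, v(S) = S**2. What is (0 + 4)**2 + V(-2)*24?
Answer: -176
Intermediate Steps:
V(d) = d**3 (V(d) = d**2*d = d**3)
(0 + 4)**2 + V(-2)*24 = (0 + 4)**2 + (-2)**3*24 = 4**2 - 8*24 = 16 - 192 = -176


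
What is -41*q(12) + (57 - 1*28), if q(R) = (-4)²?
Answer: -627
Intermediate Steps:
q(R) = 16
-41*q(12) + (57 - 1*28) = -41*16 + (57 - 1*28) = -656 + (57 - 28) = -656 + 29 = -627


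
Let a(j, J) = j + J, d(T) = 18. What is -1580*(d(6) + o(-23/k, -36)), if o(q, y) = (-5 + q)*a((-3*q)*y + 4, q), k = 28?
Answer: -159776315/196 ≈ -8.1519e+5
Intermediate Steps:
a(j, J) = J + j
o(q, y) = (-5 + q)*(4 + q - 3*q*y) (o(q, y) = (-5 + q)*(q + ((-3*q)*y + 4)) = (-5 + q)*(q + (-3*q*y + 4)) = (-5 + q)*(q + (4 - 3*q*y)) = (-5 + q)*(4 + q - 3*q*y))
-1580*(d(6) + o(-23/k, -36)) = -1580*(18 + (-5 - 23/28)*(4 - 23/28 - 3*(-23/28)*(-36))) = -1580*(18 - 163*(4 - 23/28 - 621/7)/28) = -1580*(18 - 163/28*(-2395/28)) = -1580*(18 + 390385/784) = -1580*404497/784 = -159776315/196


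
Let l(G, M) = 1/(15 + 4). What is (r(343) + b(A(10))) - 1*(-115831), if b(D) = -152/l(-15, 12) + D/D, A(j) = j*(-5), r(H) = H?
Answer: 113287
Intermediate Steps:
l(G, M) = 1/19
A(j) = -5*j
b(D) = -2887 (b(D) = -152/1/19 + D/D = -152*19 + 1 = -2888 + 1 = -2887)
(r(343) + b(A(10))) - 1*(-115831) = (343 - 2887) - 1*(-115831) = -2544 + 115831 = 113287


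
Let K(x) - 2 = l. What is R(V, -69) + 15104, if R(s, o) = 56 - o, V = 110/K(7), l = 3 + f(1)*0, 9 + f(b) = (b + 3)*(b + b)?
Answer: 15229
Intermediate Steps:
f(b) = -9 + 2*b*(3 + b) (f(b) = -9 + (b + 3)*(b + b) = -9 + (3 + b)*(2*b) = -9 + 2*b*(3 + b))
l = 3 (l = 3 + (-9 + 2*1**2 + 6*1)*0 = 3 + (-9 + 2*1 + 6)*0 = 3 + (-9 + 2 + 6)*0 = 3 - 1*0 = 3 + 0 = 3)
K(x) = 5 (K(x) = 2 + 3 = 5)
V = 22 (V = 110/5 = 110*(1/5) = 22)
R(V, -69) + 15104 = (56 - 1*(-69)) + 15104 = (56 + 69) + 15104 = 125 + 15104 = 15229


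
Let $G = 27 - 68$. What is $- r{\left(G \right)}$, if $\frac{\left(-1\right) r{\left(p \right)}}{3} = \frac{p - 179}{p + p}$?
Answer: $\frac{330}{41} \approx 8.0488$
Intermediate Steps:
$G = -41$
$r{\left(p \right)} = - \frac{3 \left(-179 + p\right)}{2 p}$ ($r{\left(p \right)} = - 3 \frac{p - 179}{p + p} = - 3 \frac{-179 + p}{2 p} = - \frac{3 \left(-179 + p\right)}{2 p}$)
$- r{\left(G \right)} = - \frac{3 \left(179 - -41\right)}{2 \left(-41\right)} = - \frac{3 \left(-1\right) \left(179 + 41\right)}{2 \cdot 41} = - \frac{3 \left(-1\right) 220}{2 \cdot 41} = \left(-1\right) \left(- \frac{330}{41}\right) = \frac{330}{41}$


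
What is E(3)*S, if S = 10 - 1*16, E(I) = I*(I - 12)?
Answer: 162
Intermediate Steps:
E(I) = I*(-12 + I)
S = -6 (S = 10 - 16 = -6)
E(3)*S = (3*(-12 + 3))*(-6) = (3*(-9))*(-6) = -27*(-6) = 162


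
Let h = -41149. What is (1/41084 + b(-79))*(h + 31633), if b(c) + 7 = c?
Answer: 8405537517/10271 ≈ 8.1838e+5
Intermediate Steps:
b(c) = -7 + c
(1/41084 + b(-79))*(h + 31633) = (1/41084 + (-7 - 79))*(-41149 + 31633) = (1/41084 - 86)*(-9516) = -3533223/41084*(-9516) = 8405537517/10271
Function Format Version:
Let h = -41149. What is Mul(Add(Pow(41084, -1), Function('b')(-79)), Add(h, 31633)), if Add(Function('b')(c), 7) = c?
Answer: Rational(8405537517, 10271) ≈ 8.1838e+5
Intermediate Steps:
Function('b')(c) = Add(-7, c)
Mul(Add(Pow(41084, -1), Function('b')(-79)), Add(h, 31633)) = Mul(Add(Pow(41084, -1), Add(-7, -79)), Add(-41149, 31633)) = Mul(Add(Rational(1, 41084), -86), -9516) = Mul(Rational(-3533223, 41084), -9516) = Rational(8405537517, 10271)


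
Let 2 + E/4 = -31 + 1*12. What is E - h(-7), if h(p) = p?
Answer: -77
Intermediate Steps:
E = -84 (E = -8 + 4*(-31 + 1*12) = -8 + 4*(-31 + 12) = -8 + 4*(-19) = -8 - 76 = -84)
E - h(-7) = -84 - 1*(-7) = -84 + 7 = -77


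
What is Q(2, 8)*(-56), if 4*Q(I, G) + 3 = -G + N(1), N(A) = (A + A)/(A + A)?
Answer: 140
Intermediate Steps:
N(A) = 1 (N(A) = (2*A)/((2*A)) = (2*A)*(1/(2*A)) = 1)
Q(I, G) = -½ - G/4 (Q(I, G) = -¾ + (-G + 1)/4 = -¾ + (1 - G)/4 = -¾ + (¼ - G/4) = -½ - G/4)
Q(2, 8)*(-56) = (-½ - ¼*8)*(-56) = (-½ - 2)*(-56) = -5/2*(-56) = 140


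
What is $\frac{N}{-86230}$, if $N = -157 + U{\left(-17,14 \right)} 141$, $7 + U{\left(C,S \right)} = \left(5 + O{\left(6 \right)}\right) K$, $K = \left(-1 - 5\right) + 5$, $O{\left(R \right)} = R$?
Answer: $\frac{539}{17246} \approx 0.031254$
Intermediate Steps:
$K = -1$ ($K = -6 + 5 = -1$)
$U{\left(C,S \right)} = -18$ ($U{\left(C,S \right)} = -7 + \left(5 + 6\right) \left(-1\right) = -7 + 11 \left(-1\right) = -7 - 11 = -18$)
$N = -2695$ ($N = -157 - 2538 = -2695$)
$\frac{N}{-86230} = - \frac{2695}{-86230} = \left(-2695\right) \left(- \frac{1}{86230}\right) = \frac{539}{17246}$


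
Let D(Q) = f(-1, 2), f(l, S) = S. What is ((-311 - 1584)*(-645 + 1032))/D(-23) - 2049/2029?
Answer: -1488001683/4058 ≈ -3.6668e+5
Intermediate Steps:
D(Q) = 2
((-311 - 1584)*(-645 + 1032))/D(-23) - 2049/2029 = ((-311 - 1584)*(-645 + 1032))/2 - 2049/2029 = -1895*387*(½) - 2049*1/2029 = -733365*½ - 2049/2029 = -733365/2 - 2049/2029 = -1488001683/4058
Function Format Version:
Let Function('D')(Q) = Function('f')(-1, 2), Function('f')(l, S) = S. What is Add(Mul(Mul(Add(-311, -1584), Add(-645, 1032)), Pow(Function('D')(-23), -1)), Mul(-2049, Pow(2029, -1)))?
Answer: Rational(-1488001683, 4058) ≈ -3.6668e+5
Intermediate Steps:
Function('D')(Q) = 2
Add(Mul(Mul(Add(-311, -1584), Add(-645, 1032)), Pow(Function('D')(-23), -1)), Mul(-2049, Pow(2029, -1))) = Add(Mul(Mul(Add(-311, -1584), Add(-645, 1032)), Pow(2, -1)), Mul(-2049, Pow(2029, -1))) = Add(Mul(Mul(-1895, 387), Rational(1, 2)), Mul(-2049, Rational(1, 2029))) = Add(Mul(-733365, Rational(1, 2)), Rational(-2049, 2029)) = Add(Rational(-733365, 2), Rational(-2049, 2029)) = Rational(-1488001683, 4058)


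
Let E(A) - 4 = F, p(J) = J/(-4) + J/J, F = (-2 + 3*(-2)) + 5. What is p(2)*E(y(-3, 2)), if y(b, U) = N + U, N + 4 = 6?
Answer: 1/2 ≈ 0.50000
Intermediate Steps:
N = 2 (N = -4 + 6 = 2)
F = -3 (F = (-2 - 6) + 5 = -8 + 5 = -3)
p(J) = 1 - J/4 (p(J) = J*(-1/4) + 1 = -J/4 + 1 = 1 - J/4)
y(b, U) = 2 + U
E(A) = 1 (E(A) = 4 - 3 = 1)
p(2)*E(y(-3, 2)) = (1 - 1/4*2)*1 = (1 - 1/2)*1 = (1/2)*1 = 1/2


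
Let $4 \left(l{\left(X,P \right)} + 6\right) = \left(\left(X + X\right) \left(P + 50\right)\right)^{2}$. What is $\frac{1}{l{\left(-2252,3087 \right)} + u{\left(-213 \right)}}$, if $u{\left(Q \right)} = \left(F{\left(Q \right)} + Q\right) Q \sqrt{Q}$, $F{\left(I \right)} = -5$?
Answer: $\frac{24953749673285}{1245379245513942718111774364} - \frac{23217 i \sqrt{213}}{1245379245513942718111774364} \approx 2.0037 \cdot 10^{-14} - 2.7208 \cdot 10^{-22} i$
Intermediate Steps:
$l{\left(X,P \right)} = -6 + X^{2} \left(50 + P\right)^{2}$ ($l{\left(X,P \right)} = -6 + \frac{\left(\left(X + X\right) \left(P + 50\right)\right)^{2}}{4} = -6 + \frac{\left(2 X \left(50 + P\right)\right)^{2}}{4} = -6 + \frac{4 X^{2} \left(50 + P\right)^{2}}{4} = -6 + X^{2} \left(50 + P\right)^{2}$)
$u{\left(Q \right)} = Q^{\frac{3}{2}} \left(-5 + Q\right)$ ($u{\left(Q \right)} = \left(-5 + Q\right) Q \sqrt{Q} = \left(-5 + Q\right) Q^{\frac{3}{2}} = Q^{\frac{3}{2}} \left(-5 + Q\right)$)
$\frac{1}{l{\left(-2252,3087 \right)} + u{\left(-213 \right)}} = \frac{1}{\left(-6 + \left(-2252\right)^{2} \left(50 + 3087\right)^{2}\right) + \left(-213\right)^{\frac{3}{2}} \left(-5 - 213\right)} = \frac{1}{\left(-6 + 5071504 \cdot 3137^{2}\right) + - 213 i \sqrt{213} \left(-218\right)} = \frac{1}{\left(-6 + 5071504 \cdot 9840769\right) + 46434 i \sqrt{213}} = \frac{1}{\left(-6 + 49907499346576\right) + 46434 i \sqrt{213}} = \frac{1}{49907499346570 + 46434 i \sqrt{213}}$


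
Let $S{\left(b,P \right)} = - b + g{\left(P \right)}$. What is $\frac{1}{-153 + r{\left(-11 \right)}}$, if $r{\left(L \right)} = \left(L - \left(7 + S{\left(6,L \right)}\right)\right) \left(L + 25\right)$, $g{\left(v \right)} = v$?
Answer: $- \frac{1}{167} \approx -0.005988$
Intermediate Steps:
$S{\left(b,P \right)} = P - b$ ($S{\left(b,P \right)} = - b + P = P - b$)
$r{\left(L \right)} = -25 - L$ ($r{\left(L \right)} = \left(L - \left(7 - 6 + L\right)\right) \left(L + 25\right) = \left(L - \left(1 + L\right)\right) \left(25 + L\right) = - (25 + L) = -25 - L$)
$\frac{1}{-153 + r{\left(-11 \right)}} = \frac{1}{-153 - 14} = \frac{1}{-167} = - \frac{1}{167}$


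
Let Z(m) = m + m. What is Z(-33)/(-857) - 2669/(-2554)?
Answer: 2455897/2188778 ≈ 1.1220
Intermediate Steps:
Z(m) = 2*m
Z(-33)/(-857) - 2669/(-2554) = (2*(-33))/(-857) - 2669/(-2554) = -66*(-1/857) - 2669*(-1/2554) = 66/857 + 2669/2554 = 2455897/2188778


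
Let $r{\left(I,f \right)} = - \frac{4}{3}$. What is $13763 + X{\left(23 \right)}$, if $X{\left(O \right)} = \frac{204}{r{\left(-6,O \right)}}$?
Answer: $13610$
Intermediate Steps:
$r{\left(I,f \right)} = - \frac{4}{3}$ ($r{\left(I,f \right)} = \left(-4\right) \frac{1}{3} = - \frac{4}{3}$)
$X{\left(O \right)} = -153$ ($X{\left(O \right)} = \frac{204}{- \frac{4}{3}} = 204 \left(- \frac{3}{4}\right) = -153$)
$13763 + X{\left(23 \right)} = 13763 - 153 = 13610$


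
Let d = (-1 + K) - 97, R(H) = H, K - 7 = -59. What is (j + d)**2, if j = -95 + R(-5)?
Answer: 62500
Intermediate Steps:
K = -52 (K = 7 - 59 = -52)
d = -150 (d = (-1 - 52) - 97 = -53 - 97 = -150)
j = -100 (j = -95 - 5 = -100)
(j + d)**2 = (-100 - 150)**2 = (-250)**2 = 62500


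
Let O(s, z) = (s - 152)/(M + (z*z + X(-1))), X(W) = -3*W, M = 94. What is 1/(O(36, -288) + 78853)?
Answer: 83041/6548031857 ≈ 1.2682e-5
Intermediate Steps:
O(s, z) = (-152 + s)/(97 + z²) (O(s, z) = (s - 152)/(94 + (z*z - 3*(-1))) = (-152 + s)/(94 + (z² + 3)) = (-152 + s)/(94 + (3 + z²)) = (-152 + s)/(97 + z²))
1/(O(36, -288) + 78853) = 1/((-152 + 36)/(97 + (-288)²) + 78853) = 1/(-116/(97 + 82944) + 78853) = 1/(-116/83041 + 78853) = 1/(6548031857/83041) = 83041/6548031857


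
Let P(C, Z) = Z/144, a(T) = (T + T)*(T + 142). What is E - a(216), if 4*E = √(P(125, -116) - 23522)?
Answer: -154656 + I*√846821/24 ≈ -1.5466e+5 + 38.343*I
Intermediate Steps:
a(T) = 2*T*(142 + T) (a(T) = (2*T)*(142 + T) = 2*T*(142 + T))
P(C, Z) = Z/144 (P(C, Z) = Z*(1/144) = Z/144)
E = I*√846821/24 (E = √((1/144)*(-116) - 23522)/4 = √(-29/36 - 23522)/4 = √(-846821/36)/4 = (I*√846821/6)/4 = I*√846821/24 ≈ 38.343*I)
E - a(216) = I*√846821/24 - 2*216*(142 + 216) = I*√846821/24 - 2*216*358 = I*√846821/24 - 1*154656 = I*√846821/24 - 154656 = -154656 + I*√846821/24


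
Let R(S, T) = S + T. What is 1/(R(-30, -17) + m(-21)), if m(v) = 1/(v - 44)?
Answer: -65/3056 ≈ -0.021270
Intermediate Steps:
m(v) = 1/(-44 + v)
1/(R(-30, -17) + m(-21)) = 1/((-30 - 17) + 1/(-44 - 21)) = 1/(-47 + 1/(-65)) = 1/(-47 - 1/65) = 1/(-3056/65) = -65/3056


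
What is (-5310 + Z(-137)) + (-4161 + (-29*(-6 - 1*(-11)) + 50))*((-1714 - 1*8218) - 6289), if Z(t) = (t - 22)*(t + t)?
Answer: 69074832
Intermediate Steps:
Z(t) = 2*t*(-22 + t) (Z(t) = (-22 + t)*(2*t) = 2*t*(-22 + t))
(-5310 + Z(-137)) + (-4161 + (-29*(-6 - 1*(-11)) + 50))*((-1714 - 1*8218) - 6289) = (-5310 + 2*(-137)*(-22 - 137)) + (-4161 + (-29*(-6 - 1*(-11)) + 50))*((-1714 - 1*8218) - 6289) = (-5310 + 2*(-137)*(-159)) + (-4161 + (-29*(-6 + 11) + 50))*((-1714 - 8218) - 6289) = (-5310 + 43566) + (-4161 + (-29*5 + 50))*(-9932 - 6289) = 38256 + (-4161 + (-145 + 50))*(-16221) = 38256 + (-4161 - 95)*(-16221) = 38256 - 4256*(-16221) = 38256 + 69036576 = 69074832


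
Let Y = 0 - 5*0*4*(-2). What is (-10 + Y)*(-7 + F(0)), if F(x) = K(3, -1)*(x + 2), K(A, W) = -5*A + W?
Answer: 390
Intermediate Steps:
K(A, W) = W - 5*A
Y = 0 (Y = 0 - 0*(-2) = 0 - 5*0 = 0 + 0 = 0)
F(x) = -32 - 16*x (F(x) = (-1 - 5*3)*(x + 2) = (-1 - 15)*(2 + x) = -16*(2 + x) = -32 - 16*x)
(-10 + Y)*(-7 + F(0)) = (-10 + 0)*(-7 + (-32 - 16*0)) = -10*(-7 + (-32 + 0)) = -10*(-7 - 32) = -10*(-39) = 390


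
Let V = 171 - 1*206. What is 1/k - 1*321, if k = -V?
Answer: -11234/35 ≈ -320.97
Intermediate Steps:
V = -35 (V = 171 - 206 = -35)
k = 35 (k = -1*(-35) = 35)
1/k - 1*321 = 1/35 - 1*321 = 1/35 - 321 = -11234/35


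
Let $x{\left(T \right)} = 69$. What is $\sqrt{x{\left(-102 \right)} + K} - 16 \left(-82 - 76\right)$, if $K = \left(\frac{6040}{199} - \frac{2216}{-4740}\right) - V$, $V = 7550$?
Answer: $2528 + \frac{i \sqrt{414294971175735}}{235815} \approx 2528.0 + 86.314 i$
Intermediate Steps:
$K = - \frac{1773135604}{235815}$ ($K = \left(\frac{6040}{199} - \frac{2216}{-4740}\right) - 7550 = \left(6040 \cdot \frac{1}{199} - - \frac{554}{1185}\right) - 7550 = \left(\frac{6040}{199} + \frac{554}{1185}\right) - 7550 = \frac{7267646}{235815} - 7550 = - \frac{1773135604}{235815} \approx -7519.2$)
$\sqrt{x{\left(-102 \right)} + K} - 16 \left(-82 - 76\right) = \sqrt{69 - \frac{1773135604}{235815}} - 16 \left(-82 - 76\right) = \sqrt{- \frac{1756864369}{235815}} - -2528 = \frac{i \sqrt{414294971175735}}{235815} + 2528 = 2528 + \frac{i \sqrt{414294971175735}}{235815}$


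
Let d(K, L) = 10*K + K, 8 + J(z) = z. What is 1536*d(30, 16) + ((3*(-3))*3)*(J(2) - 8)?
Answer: 507258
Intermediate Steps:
J(z) = -8 + z
d(K, L) = 11*K
1536*d(30, 16) + ((3*(-3))*3)*(J(2) - 8) = 1536*(11*30) + ((3*(-3))*3)*((-8 + 2) - 8) = 1536*330 + (-9*3)*(-6 - 8) = 506880 - 27*(-14) = 506880 + 378 = 507258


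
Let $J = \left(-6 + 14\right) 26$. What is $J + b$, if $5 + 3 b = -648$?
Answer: $- \frac{29}{3} \approx -9.6667$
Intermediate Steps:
$b = - \frac{653}{3}$ ($b = - \frac{5}{3} + \frac{1}{3} \left(-648\right) = - \frac{5}{3} - 216 = - \frac{653}{3} \approx -217.67$)
$J = 208$ ($J = 8 \cdot 26 = 208$)
$J + b = 208 - \frac{653}{3} = - \frac{29}{3}$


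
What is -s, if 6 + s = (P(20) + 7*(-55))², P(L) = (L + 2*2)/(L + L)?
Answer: -3693934/25 ≈ -1.4776e+5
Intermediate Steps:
P(L) = (4 + L)/(2*L) (P(L) = (L + 4)/((2*L)) = (4 + L)*(1/(2*L)) = (4 + L)/(2*L))
s = 3693934/25 (s = -6 + ((½)*(4 + 20)/20 + 7*(-55))² = -6 + ((½)*(1/20)*24 - 385)² = -6 + (⅗ - 385)² = -6 + (-1922/5)² = -6 + 3694084/25 = 3693934/25 ≈ 1.4776e+5)
-s = -1*3693934/25 = -3693934/25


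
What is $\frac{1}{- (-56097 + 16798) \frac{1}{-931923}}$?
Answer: $- \frac{931923}{39299} \approx -23.714$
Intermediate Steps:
$\frac{1}{- (-56097 + 16798) \frac{1}{-931923}} = \frac{1}{\left(-1\right) \left(-39299\right) \left(- \frac{1}{931923}\right)} = \frac{1}{39299 \left(- \frac{1}{931923}\right)} = \frac{1}{- \frac{39299}{931923}} = - \frac{931923}{39299}$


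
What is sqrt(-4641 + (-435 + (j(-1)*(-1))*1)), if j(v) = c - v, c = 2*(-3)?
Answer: I*sqrt(5071) ≈ 71.211*I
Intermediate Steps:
c = -6
j(v) = -6 - v
sqrt(-4641 + (-435 + (j(-1)*(-1))*1)) = sqrt(-4641 + (-435 + ((-6 - 1*(-1))*(-1))*1)) = sqrt(-4641 + (-435 + ((-6 + 1)*(-1))*1)) = sqrt(-4641 + (-435 - 5*(-1)*1)) = sqrt(-4641 + (-435 + 5*1)) = sqrt(-4641 + (-435 + 5)) = sqrt(-4641 - 430) = sqrt(-5071) = I*sqrt(5071)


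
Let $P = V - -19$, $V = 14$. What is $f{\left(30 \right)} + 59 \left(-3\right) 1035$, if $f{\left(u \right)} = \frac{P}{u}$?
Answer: $- \frac{1831939}{10} \approx -1.8319 \cdot 10^{5}$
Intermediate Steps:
$P = 33$ ($P = 14 - -19 = 14 + 19 = 33$)
$f{\left(u \right)} = \frac{33}{u}$
$f{\left(30 \right)} + 59 \left(-3\right) 1035 = \frac{33}{30} + 59 \left(-3\right) 1035 = 33 \cdot \frac{1}{30} - 183195 = \frac{11}{10} - 183195 = - \frac{1831939}{10}$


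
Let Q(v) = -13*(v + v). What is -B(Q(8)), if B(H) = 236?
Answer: -236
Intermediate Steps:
Q(v) = -26*v
-B(Q(8)) = -1*236 = -236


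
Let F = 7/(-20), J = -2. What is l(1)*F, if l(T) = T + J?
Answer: 7/20 ≈ 0.35000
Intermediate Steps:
l(T) = -2 + T (l(T) = T - 2 = -2 + T)
F = -7/20 (F = 7*(-1/20) = -7/20 ≈ -0.35000)
l(1)*F = (-2 + 1)*(-7/20) = -1*(-7/20) = 7/20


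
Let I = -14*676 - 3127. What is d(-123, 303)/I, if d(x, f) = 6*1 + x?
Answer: 13/1399 ≈ 0.0092923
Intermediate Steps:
I = -12591 (I = -9464 - 3127 = -12591)
d(x, f) = 6 + x
d(-123, 303)/I = (6 - 123)/(-12591) = -117*(-1/12591) = 13/1399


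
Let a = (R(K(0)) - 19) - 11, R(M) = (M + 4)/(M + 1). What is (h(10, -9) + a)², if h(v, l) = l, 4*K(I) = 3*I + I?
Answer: 1225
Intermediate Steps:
K(I) = I (K(I) = (3*I + I)/4 = (4*I)/4 = I)
R(M) = (4 + M)/(1 + M)
a = -26 (a = ((4 + 0)/(1 + 0) - 19) - 11 = (4/1 - 19) - 11 = (1*4 - 19) - 11 = (4 - 19) - 11 = -15 - 11 = -26)
(h(10, -9) + a)² = (-9 - 26)² = (-35)² = 1225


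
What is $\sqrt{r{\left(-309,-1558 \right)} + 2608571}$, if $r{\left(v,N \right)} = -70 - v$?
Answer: $\sqrt{2608810} \approx 1615.2$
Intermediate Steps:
$\sqrt{r{\left(-309,-1558 \right)} + 2608571} = \sqrt{\left(-70 - -309\right) + 2608571} = \sqrt{\left(-70 + 309\right) + 2608571} = \sqrt{239 + 2608571} = \sqrt{2608810}$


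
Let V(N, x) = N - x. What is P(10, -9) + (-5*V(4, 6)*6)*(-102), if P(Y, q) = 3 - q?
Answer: -6108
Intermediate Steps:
P(10, -9) + (-5*V(4, 6)*6)*(-102) = (3 - 1*(-9)) + (-5*(4 - 1*6)*6)*(-102) = (3 + 9) + (-5*(4 - 6)*6)*(-102) = 12 + (-5*(-2)*6)*(-102) = 12 + (10*6)*(-102) = 12 + 60*(-102) = 12 - 6120 = -6108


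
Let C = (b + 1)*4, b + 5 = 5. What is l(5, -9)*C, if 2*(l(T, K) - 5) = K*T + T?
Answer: -60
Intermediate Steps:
b = 0 (b = -5 + 5 = 0)
l(T, K) = 5 + T/2 + K*T/2 (l(T, K) = 5 + (K*T + T)/2 = 5 + (T + K*T)/2 = 5 + (T/2 + K*T/2) = 5 + T/2 + K*T/2)
C = 4 (C = (0 + 1)*4 = 1*4 = 4)
l(5, -9)*C = (5 + (1/2)*5 + (1/2)*(-9)*5)*4 = (5 + 5/2 - 45/2)*4 = -15*4 = -60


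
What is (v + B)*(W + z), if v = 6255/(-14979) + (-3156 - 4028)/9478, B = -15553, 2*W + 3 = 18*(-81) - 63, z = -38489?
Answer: 14445946322039502/23661827 ≈ 6.1052e+8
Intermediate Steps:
W = -762 (W = -3/2 + (18*(-81) - 63)/2 = -3/2 + (-1458 - 63)/2 = -3/2 + (½)*(-1521) = -3/2 - 1521/2 = -762)
v = -27815671/23661827 (v = 6255*(-1/14979) - 7184*1/9478 = -2085/4993 - 3592/4739 = -27815671/23661827 ≈ -1.1756)
(v + B)*(W + z) = (-27815671/23661827 - 15553)*(-762 - 38489) = -368040211002/23661827*(-39251) = 14445946322039502/23661827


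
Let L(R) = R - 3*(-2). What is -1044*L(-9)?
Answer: 3132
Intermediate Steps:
L(R) = 6 + R (L(R) = R + 6 = 6 + R)
-1044*L(-9) = -1044*(6 - 9) = -1044*(-3) = 3132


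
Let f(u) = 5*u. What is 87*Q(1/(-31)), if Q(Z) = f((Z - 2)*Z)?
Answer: 27405/961 ≈ 28.517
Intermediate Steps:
Q(Z) = 5*Z*(-2 + Z) (Q(Z) = 5*((Z - 2)*Z) = 5*((-2 + Z)*Z) = 5*(Z*(-2 + Z)) = 5*Z*(-2 + Z))
87*Q(1/(-31)) = 87*(5*(-2 + 1/(-31))/(-31)) = 87*(5*(-1/31)*(-2 - 1/31)) = 87*(5*(-1/31)*(-63/31)) = 87*(315/961) = 27405/961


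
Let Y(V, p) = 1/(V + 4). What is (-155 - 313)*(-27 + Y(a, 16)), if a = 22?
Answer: 12618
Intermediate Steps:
Y(V, p) = 1/(4 + V)
(-155 - 313)*(-27 + Y(a, 16)) = (-155 - 313)*(-27 + 1/(4 + 22)) = -468*(-27 + 1/26) = -468*(-701/26) = 12618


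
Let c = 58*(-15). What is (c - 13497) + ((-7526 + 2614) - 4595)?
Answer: -23874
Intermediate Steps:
c = -870
(c - 13497) + ((-7526 + 2614) - 4595) = (-870 - 13497) + ((-7526 + 2614) - 4595) = -14367 + (-4912 - 4595) = -14367 - 9507 = -23874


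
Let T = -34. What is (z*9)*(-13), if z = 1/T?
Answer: 117/34 ≈ 3.4412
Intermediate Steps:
z = -1/34 (z = 1/(-34) = -1/34 ≈ -0.029412)
(z*9)*(-13) = -1/34*9*(-13) = -9/34*(-13) = 117/34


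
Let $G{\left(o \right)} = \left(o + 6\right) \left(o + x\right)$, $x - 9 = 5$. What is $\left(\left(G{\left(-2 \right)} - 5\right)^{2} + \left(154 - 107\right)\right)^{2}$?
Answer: $3594816$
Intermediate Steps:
$x = 14$ ($x = 9 + 5 = 14$)
$G{\left(o \right)} = \left(6 + o\right) \left(14 + o\right)$ ($G{\left(o \right)} = \left(o + 6\right) \left(o + 14\right) = \left(6 + o\right) \left(14 + o\right)$)
$\left(\left(G{\left(-2 \right)} - 5\right)^{2} + \left(154 - 107\right)\right)^{2} = \left(\left(\left(84 + \left(-2\right)^{2} + 20 \left(-2\right)\right) - 5\right)^{2} + \left(154 - 107\right)\right)^{2} = \left(\left(\left(84 + 4 - 40\right) - 5\right)^{2} + \left(154 - 107\right)\right)^{2} = \left(\left(48 - 5\right)^{2} + 47\right)^{2} = \left(43^{2} + 47\right)^{2} = \left(1849 + 47\right)^{2} = 1896^{2} = 3594816$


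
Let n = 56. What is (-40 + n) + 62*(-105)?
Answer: -6494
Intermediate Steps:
(-40 + n) + 62*(-105) = (-40 + 56) + 62*(-105) = 16 - 6510 = -6494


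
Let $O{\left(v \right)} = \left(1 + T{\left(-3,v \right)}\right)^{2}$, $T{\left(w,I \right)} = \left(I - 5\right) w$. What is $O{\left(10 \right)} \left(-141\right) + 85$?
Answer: $-27551$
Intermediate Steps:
$T{\left(w,I \right)} = w \left(-5 + I\right)$ ($T{\left(w,I \right)} = \left(-5 + I\right) w = w \left(-5 + I\right)$)
$O{\left(v \right)} = \left(16 - 3 v\right)^{2}$ ($O{\left(v \right)} = \left(1 - 3 \left(-5 + v\right)\right)^{2} = \left(1 - \left(-15 + 3 v\right)\right)^{2} = \left(16 - 3 v\right)^{2}$)
$O{\left(10 \right)} \left(-141\right) + 85 = \left(-16 + 3 \cdot 10\right)^{2} \left(-141\right) + 85 = \left(-16 + 30\right)^{2} \left(-141\right) + 85 = 14^{2} \left(-141\right) + 85 = 196 \left(-141\right) + 85 = -27636 + 85 = -27551$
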